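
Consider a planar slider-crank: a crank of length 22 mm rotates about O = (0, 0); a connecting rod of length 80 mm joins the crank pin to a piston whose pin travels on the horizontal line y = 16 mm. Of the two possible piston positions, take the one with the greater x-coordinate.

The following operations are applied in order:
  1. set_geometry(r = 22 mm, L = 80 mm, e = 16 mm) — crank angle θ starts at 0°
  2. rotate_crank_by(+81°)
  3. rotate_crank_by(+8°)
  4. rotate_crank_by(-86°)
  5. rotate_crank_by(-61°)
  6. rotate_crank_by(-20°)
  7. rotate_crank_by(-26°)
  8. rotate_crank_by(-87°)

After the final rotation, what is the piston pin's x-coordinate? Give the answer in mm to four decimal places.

57.5288

set_geometry: r = 22 mm, L = 80 mm, e = 16 mm; θ ← 0°
rotate_crank_by(+81°): θ ← 0° +81° = 81°
rotate_crank_by(+8°): θ ← 81° +8° = 89°
rotate_crank_by(-86°): θ ← 89° -86° = 3°
rotate_crank_by(-61°): θ ← 3° -61° = -58°
rotate_crank_by(-20°): θ ← -58° -20° = -78°
rotate_crank_by(-26°): θ ← -78° -26° = -104°
rotate_crank_by(-87°): θ ← -104° -87° = -191°
crank pin P = (r cos θ, r sin θ) = (-21.595798, 4.197798)
h = r sin θ − e = 4.197798 − 16 = -11.802202
x = r cos θ + √(L² − h²) = -21.595798 + √(6400.0 − 139.2920) = -21.595798 + 79.124636 = 57.528838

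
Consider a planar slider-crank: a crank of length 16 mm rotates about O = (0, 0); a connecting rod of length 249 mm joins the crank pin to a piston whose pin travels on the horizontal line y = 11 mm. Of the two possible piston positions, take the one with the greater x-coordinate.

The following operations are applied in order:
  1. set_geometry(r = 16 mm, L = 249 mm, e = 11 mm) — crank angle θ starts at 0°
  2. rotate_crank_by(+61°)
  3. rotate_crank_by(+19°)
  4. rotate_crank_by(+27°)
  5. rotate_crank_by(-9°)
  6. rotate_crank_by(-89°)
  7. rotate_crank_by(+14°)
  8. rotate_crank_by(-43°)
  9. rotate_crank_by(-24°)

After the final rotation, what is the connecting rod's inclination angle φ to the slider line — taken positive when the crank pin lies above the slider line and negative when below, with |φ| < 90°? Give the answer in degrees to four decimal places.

-5.0953

set_geometry: r = 16 mm, L = 249 mm, e = 11 mm; θ ← 0°
rotate_crank_by(+61°): θ ← 0° +61° = 61°
rotate_crank_by(+19°): θ ← 61° +19° = 80°
rotate_crank_by(+27°): θ ← 80° +27° = 107°
rotate_crank_by(-9°): θ ← 107° -9° = 98°
rotate_crank_by(-89°): θ ← 98° -89° = 9°
rotate_crank_by(+14°): θ ← 9° +14° = 23°
rotate_crank_by(-43°): θ ← 23° -43° = -20°
rotate_crank_by(-24°): θ ← -20° -24° = -44°
crank pin P = (r cos θ, r sin θ) = (11.509437, -11.114534)
h = r sin θ − e = -11.114534 − 11 = -22.114534
sin φ = h / L = -22.114534 / 249 = -0.08881339
φ = arcsin(-0.08881339) = -5.095346°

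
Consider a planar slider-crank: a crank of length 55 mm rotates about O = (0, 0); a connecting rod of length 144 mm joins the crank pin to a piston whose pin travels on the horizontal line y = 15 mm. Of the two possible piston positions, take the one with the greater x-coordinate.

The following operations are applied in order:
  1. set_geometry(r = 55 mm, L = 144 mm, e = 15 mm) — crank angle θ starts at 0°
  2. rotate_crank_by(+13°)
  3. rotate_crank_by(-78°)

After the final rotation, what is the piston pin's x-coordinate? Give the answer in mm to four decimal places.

151.8165

set_geometry: r = 55 mm, L = 144 mm, e = 15 mm; θ ← 0°
rotate_crank_by(+13°): θ ← 0° +13° = 13°
rotate_crank_by(-78°): θ ← 13° -78° = -65°
crank pin P = (r cos θ, r sin θ) = (23.244004, -49.846928)
h = r sin θ − e = -49.846928 − 15 = -64.846928
x = r cos θ + √(L² − h²) = 23.244004 + √(20736.0 − 4205.1241) = 23.244004 + 128.572454 = 151.816458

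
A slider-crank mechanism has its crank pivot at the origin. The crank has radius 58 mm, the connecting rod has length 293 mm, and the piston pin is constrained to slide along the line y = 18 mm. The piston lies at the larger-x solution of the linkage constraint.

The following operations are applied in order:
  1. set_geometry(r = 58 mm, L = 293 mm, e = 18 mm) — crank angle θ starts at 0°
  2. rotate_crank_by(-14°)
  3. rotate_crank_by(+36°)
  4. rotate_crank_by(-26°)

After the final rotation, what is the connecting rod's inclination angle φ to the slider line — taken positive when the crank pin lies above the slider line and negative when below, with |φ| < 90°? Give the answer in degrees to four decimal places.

-4.3151

set_geometry: r = 58 mm, L = 293 mm, e = 18 mm; θ ← 0°
rotate_crank_by(-14°): θ ← 0° -14° = -14°
rotate_crank_by(+36°): θ ← -14° +36° = 22°
rotate_crank_by(-26°): θ ← 22° -26° = -4°
crank pin P = (r cos θ, r sin θ) = (57.858715, -4.045875)
h = r sin θ − e = -4.045875 − 18 = -22.045875
sin φ = h / L = -22.045875 / 293 = -0.07524190
φ = arcsin(-0.07524190) = -4.315121°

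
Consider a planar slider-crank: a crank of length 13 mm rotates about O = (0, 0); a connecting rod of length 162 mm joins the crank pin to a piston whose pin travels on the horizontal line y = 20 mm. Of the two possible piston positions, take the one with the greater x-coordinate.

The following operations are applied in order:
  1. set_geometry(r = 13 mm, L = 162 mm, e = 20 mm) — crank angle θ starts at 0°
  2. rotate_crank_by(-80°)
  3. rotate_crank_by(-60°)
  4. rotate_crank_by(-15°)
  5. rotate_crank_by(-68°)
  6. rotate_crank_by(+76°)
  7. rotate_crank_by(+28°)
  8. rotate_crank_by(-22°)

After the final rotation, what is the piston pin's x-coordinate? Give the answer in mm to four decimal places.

149.4271

set_geometry: r = 13 mm, L = 162 mm, e = 20 mm; θ ← 0°
rotate_crank_by(-80°): θ ← 0° -80° = -80°
rotate_crank_by(-60°): θ ← -80° -60° = -140°
rotate_crank_by(-15°): θ ← -140° -15° = -155°
rotate_crank_by(-68°): θ ← -155° -68° = -223°
rotate_crank_by(+76°): θ ← -223° +76° = -147°
rotate_crank_by(+28°): θ ← -147° +28° = -119°
rotate_crank_by(-22°): θ ← -119° -22° = -141°
crank pin P = (r cos θ, r sin θ) = (-10.102897, -8.181165)
h = r sin θ − e = -8.181165 − 20 = -28.181165
x = r cos θ + √(L² − h²) = -10.102897 + √(26244.0 − 794.1781) = -10.102897 + 159.530003 = 149.427106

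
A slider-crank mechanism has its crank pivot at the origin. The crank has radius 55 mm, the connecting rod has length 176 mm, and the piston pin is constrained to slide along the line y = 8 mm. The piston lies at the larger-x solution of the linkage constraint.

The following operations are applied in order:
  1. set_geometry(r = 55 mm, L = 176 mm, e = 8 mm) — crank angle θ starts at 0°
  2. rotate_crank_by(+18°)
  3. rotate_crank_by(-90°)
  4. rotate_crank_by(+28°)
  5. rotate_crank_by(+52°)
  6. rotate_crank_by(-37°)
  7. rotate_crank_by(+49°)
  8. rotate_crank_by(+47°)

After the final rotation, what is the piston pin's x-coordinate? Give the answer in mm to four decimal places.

set_geometry: r = 55 mm, L = 176 mm, e = 8 mm; θ ← 0°
rotate_crank_by(+18°): θ ← 0° +18° = 18°
rotate_crank_by(-90°): θ ← 18° -90° = -72°
rotate_crank_by(+28°): θ ← -72° +28° = -44°
rotate_crank_by(+52°): θ ← -44° +52° = 8°
rotate_crank_by(-37°): θ ← 8° -37° = -29°
rotate_crank_by(+49°): θ ← -29° +49° = 20°
rotate_crank_by(+47°): θ ← 20° +47° = 67°
crank pin P = (r cos θ, r sin θ) = (21.490212, 50.627767)
h = r sin θ − e = 50.627767 − 8 = 42.627767
x = r cos θ + √(L² − h²) = 21.490212 + √(30976.0 − 1817.1265) = 21.490212 + 170.759695 = 192.249907

192.2499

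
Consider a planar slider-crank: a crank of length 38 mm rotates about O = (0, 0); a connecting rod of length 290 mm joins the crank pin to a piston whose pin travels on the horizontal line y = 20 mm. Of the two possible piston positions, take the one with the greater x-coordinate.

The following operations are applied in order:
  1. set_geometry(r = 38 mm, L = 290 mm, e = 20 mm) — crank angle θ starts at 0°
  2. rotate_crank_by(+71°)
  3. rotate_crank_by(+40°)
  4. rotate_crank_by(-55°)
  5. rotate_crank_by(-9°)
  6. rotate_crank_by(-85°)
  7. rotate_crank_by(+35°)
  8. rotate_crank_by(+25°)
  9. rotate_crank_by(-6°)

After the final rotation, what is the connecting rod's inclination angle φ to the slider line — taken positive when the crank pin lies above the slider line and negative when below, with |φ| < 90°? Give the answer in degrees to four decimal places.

-1.8824

set_geometry: r = 38 mm, L = 290 mm, e = 20 mm; θ ← 0°
rotate_crank_by(+71°): θ ← 0° +71° = 71°
rotate_crank_by(+40°): θ ← 71° +40° = 111°
rotate_crank_by(-55°): θ ← 111° -55° = 56°
rotate_crank_by(-9°): θ ← 56° -9° = 47°
rotate_crank_by(-85°): θ ← 47° -85° = -38°
rotate_crank_by(+35°): θ ← -38° +35° = -3°
rotate_crank_by(+25°): θ ← -3° +25° = 22°
rotate_crank_by(-6°): θ ← 22° -6° = 16°
crank pin P = (r cos θ, r sin θ) = (36.527944, 10.474220)
h = r sin θ − e = 10.474220 − 20 = -9.525780
sin φ = h / L = -9.525780 / 290 = -0.03284752
φ = arcsin(-0.03284752) = -1.882363°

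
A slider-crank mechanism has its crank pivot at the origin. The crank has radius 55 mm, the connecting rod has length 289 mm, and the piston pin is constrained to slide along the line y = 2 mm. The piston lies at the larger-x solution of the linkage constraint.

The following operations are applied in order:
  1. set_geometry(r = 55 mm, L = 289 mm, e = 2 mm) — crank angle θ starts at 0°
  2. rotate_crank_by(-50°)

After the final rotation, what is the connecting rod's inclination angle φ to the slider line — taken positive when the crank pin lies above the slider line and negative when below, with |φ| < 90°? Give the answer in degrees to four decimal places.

set_geometry: r = 55 mm, L = 289 mm, e = 2 mm; θ ← 0°
rotate_crank_by(-50°): θ ← 0° -50° = -50°
crank pin P = (r cos θ, r sin θ) = (35.353319, -42.132444)
h = r sin θ − e = -42.132444 − 2 = -44.132444
sin φ = h / L = -44.132444 / 289 = -0.15270742
φ = arcsin(-0.15270742) = -8.783858°

-8.7839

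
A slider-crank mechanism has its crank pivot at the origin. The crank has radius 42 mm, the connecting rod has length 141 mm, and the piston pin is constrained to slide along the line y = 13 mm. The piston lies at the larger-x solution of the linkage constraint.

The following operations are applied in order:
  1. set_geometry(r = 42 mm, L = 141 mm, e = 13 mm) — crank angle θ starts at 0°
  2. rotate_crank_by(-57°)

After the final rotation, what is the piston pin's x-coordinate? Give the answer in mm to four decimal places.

155.3717

set_geometry: r = 42 mm, L = 141 mm, e = 13 mm; θ ← 0°
rotate_crank_by(-57°): θ ← 0° -57° = -57°
crank pin P = (r cos θ, r sin θ) = (22.874839, -35.224164)
h = r sin θ − e = -35.224164 − 13 = -48.224164
x = r cos θ + √(L² − h²) = 22.874839 + √(19881.0 − 2325.5700) = 22.874839 + 132.496906 = 155.371745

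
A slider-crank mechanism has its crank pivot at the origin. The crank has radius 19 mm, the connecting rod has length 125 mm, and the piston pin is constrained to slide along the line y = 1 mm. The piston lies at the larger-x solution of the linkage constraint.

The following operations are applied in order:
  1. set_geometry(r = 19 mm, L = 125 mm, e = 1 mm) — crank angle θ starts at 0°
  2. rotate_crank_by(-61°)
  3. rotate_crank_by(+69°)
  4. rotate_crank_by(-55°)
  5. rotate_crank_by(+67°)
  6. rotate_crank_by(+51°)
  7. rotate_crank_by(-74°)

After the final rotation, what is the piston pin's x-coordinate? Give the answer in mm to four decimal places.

set_geometry: r = 19 mm, L = 125 mm, e = 1 mm; θ ← 0°
rotate_crank_by(-61°): θ ← 0° -61° = -61°
rotate_crank_by(+69°): θ ← -61° +69° = 8°
rotate_crank_by(-55°): θ ← 8° -55° = -47°
rotate_crank_by(+67°): θ ← -47° +67° = 20°
rotate_crank_by(+51°): θ ← 20° +51° = 71°
rotate_crank_by(-74°): θ ← 71° -74° = -3°
crank pin P = (r cos θ, r sin θ) = (18.973961, -0.994383)
h = r sin θ − e = -0.994383 − 1 = -1.994383
x = r cos θ + √(L² − h²) = 18.973961 + √(15625.0 − 3.9776) = 18.973961 + 124.984089 = 143.958050

143.9580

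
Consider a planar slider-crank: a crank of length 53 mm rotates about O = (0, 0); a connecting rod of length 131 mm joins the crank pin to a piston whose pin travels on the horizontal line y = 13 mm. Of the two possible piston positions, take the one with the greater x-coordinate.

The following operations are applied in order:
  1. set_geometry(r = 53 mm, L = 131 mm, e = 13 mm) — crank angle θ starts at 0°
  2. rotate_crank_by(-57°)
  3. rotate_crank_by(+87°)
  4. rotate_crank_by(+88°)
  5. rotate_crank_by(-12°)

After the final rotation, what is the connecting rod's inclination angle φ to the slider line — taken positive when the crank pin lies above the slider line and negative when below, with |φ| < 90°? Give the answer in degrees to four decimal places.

16.8382

set_geometry: r = 53 mm, L = 131 mm, e = 13 mm; θ ← 0°
rotate_crank_by(-57°): θ ← 0° -57° = -57°
rotate_crank_by(+87°): θ ← -57° +87° = 30°
rotate_crank_by(+88°): θ ← 30° +88° = 118°
rotate_crank_by(-12°): θ ← 118° -12° = 106°
crank pin P = (r cos θ, r sin θ) = (-14.608780, 50.946870)
h = r sin θ − e = 50.946870 − 13 = 37.946870
sin φ = h / L = 37.946870 / 131 = 0.28967076
φ = arcsin(0.28967076) = 16.838246°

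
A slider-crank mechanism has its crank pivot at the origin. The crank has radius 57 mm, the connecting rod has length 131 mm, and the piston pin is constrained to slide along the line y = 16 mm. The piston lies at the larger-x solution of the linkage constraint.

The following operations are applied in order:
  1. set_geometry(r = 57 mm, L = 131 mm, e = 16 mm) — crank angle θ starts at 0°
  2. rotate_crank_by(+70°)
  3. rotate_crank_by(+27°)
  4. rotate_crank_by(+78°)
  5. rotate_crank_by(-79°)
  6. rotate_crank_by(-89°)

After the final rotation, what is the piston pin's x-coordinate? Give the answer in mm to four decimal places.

set_geometry: r = 57 mm, L = 131 mm, e = 16 mm; θ ← 0°
rotate_crank_by(+70°): θ ← 0° +70° = 70°
rotate_crank_by(+27°): θ ← 70° +27° = 97°
rotate_crank_by(+78°): θ ← 97° +78° = 175°
rotate_crank_by(-79°): θ ← 175° -79° = 96°
rotate_crank_by(-89°): θ ← 96° -89° = 7°
crank pin P = (r cos θ, r sin θ) = (56.575131, 6.946553)
h = r sin θ − e = 6.946553 − 16 = -9.053447
x = r cos θ + √(L² − h²) = 56.575131 + √(17161.0 − 81.9649) = 56.575131 + 130.686782 = 187.261913

187.2619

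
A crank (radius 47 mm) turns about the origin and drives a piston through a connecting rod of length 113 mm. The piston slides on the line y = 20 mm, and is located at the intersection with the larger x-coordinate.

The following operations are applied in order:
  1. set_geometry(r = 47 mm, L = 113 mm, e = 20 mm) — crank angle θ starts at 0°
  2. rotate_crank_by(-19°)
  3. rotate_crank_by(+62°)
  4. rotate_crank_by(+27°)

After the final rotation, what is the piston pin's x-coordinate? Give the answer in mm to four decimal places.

126.4608

set_geometry: r = 47 mm, L = 113 mm, e = 20 mm; θ ← 0°
rotate_crank_by(-19°): θ ← 0° -19° = -19°
rotate_crank_by(+62°): θ ← -19° +62° = 43°
rotate_crank_by(+27°): θ ← 43° +27° = 70°
crank pin P = (r cos θ, r sin θ) = (16.074947, 44.165553)
h = r sin θ − e = 44.165553 − 20 = 24.165553
x = r cos θ + √(L² − h²) = 16.074947 + √(12769.0 − 583.9740) = 16.074947 + 110.385805 = 126.460752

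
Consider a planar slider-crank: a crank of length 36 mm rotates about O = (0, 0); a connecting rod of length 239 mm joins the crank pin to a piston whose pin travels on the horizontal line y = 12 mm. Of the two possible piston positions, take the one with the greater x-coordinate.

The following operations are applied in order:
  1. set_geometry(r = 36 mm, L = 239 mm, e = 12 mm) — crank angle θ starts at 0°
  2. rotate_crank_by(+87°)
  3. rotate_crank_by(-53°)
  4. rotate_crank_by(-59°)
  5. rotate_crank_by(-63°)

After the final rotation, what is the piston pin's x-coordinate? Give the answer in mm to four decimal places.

235.3912

set_geometry: r = 36 mm, L = 239 mm, e = 12 mm; θ ← 0°
rotate_crank_by(+87°): θ ← 0° +87° = 87°
rotate_crank_by(-53°): θ ← 87° -53° = 34°
rotate_crank_by(-59°): θ ← 34° -59° = -25°
rotate_crank_by(-63°): θ ← -25° -63° = -88°
crank pin P = (r cos θ, r sin θ) = (1.256382, -35.978070)
h = r sin θ − e = -35.978070 − 12 = -47.978070
x = r cos θ + √(L² − h²) = 1.256382 + √(57121.0 − 2301.8952) = 1.256382 + 234.134801 = 235.391182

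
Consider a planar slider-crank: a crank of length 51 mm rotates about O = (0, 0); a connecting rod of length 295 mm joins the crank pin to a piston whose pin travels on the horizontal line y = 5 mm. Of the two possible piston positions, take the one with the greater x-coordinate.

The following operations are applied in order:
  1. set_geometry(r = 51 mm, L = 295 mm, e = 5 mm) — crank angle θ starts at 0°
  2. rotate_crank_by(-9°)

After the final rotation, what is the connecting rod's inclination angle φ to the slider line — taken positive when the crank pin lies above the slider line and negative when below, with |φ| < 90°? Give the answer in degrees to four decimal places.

set_geometry: r = 51 mm, L = 295 mm, e = 5 mm; θ ← 0°
rotate_crank_by(-9°): θ ← 0° -9° = -9°
crank pin P = (r cos θ, r sin θ) = (50.372105, -7.978158)
h = r sin θ − e = -7.978158 − 5 = -12.978158
sin φ = h / L = -12.978158 / 295 = -0.04399375
φ = arcsin(-0.04399375) = -2.521470°

-2.5215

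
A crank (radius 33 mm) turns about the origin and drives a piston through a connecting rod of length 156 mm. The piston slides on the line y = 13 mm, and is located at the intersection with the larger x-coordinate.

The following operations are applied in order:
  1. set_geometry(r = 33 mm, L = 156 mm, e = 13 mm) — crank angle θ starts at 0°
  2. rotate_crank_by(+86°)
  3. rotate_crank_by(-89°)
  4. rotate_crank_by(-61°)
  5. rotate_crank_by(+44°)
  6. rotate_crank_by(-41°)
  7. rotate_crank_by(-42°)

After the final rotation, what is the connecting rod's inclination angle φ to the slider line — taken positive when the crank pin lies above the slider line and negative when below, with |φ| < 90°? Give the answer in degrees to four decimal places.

set_geometry: r = 33 mm, L = 156 mm, e = 13 mm; θ ← 0°
rotate_crank_by(+86°): θ ← 0° +86° = 86°
rotate_crank_by(-89°): θ ← 86° -89° = -3°
rotate_crank_by(-61°): θ ← -3° -61° = -64°
rotate_crank_by(+44°): θ ← -64° +44° = -20°
rotate_crank_by(-41°): θ ← -20° -41° = -61°
rotate_crank_by(-42°): θ ← -61° -42° = -103°
crank pin P = (r cos θ, r sin θ) = (-7.423385, -32.154212)
h = r sin θ − e = -32.154212 − 13 = -45.154212
sin φ = h / L = -45.154212 / 156 = -0.28945008
φ = arcsin(-0.28945008) = -16.825036°

-16.8250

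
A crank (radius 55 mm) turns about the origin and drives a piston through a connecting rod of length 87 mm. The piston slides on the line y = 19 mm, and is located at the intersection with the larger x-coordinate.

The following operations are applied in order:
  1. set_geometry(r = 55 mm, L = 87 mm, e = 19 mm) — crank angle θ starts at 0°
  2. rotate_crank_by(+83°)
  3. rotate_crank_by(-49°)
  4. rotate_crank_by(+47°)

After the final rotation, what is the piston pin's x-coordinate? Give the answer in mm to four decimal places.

set_geometry: r = 55 mm, L = 87 mm, e = 19 mm; θ ← 0°
rotate_crank_by(+83°): θ ← 0° +83° = 83°
rotate_crank_by(-49°): θ ← 83° -49° = 34°
rotate_crank_by(+47°): θ ← 34° +47° = 81°
crank pin P = (r cos θ, r sin θ) = (8.603896, 54.322859)
h = r sin θ − e = 54.322859 − 19 = 35.322859
x = r cos θ + √(L² − h²) = 8.603896 + √(7569.0 − 1247.7043) = 8.603896 + 79.506576 = 88.110472

88.1105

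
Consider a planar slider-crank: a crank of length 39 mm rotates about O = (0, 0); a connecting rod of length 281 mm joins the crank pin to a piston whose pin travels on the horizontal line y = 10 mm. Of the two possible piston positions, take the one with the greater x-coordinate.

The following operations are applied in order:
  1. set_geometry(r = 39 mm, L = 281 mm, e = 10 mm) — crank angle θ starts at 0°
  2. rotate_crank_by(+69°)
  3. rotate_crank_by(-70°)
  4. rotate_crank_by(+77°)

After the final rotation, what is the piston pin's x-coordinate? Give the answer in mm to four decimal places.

289.0523

set_geometry: r = 39 mm, L = 281 mm, e = 10 mm; θ ← 0°
rotate_crank_by(+69°): θ ← 0° +69° = 69°
rotate_crank_by(-70°): θ ← 69° -70° = -1°
rotate_crank_by(+77°): θ ← -1° +77° = 76°
crank pin P = (r cos θ, r sin θ) = (9.434954, 37.841533)
h = r sin θ − e = 37.841533 − 10 = 27.841533
x = r cos θ + √(L² − h²) = 9.434954 + √(78961.0 − 775.1510) = 9.434954 + 279.617326 = 289.052280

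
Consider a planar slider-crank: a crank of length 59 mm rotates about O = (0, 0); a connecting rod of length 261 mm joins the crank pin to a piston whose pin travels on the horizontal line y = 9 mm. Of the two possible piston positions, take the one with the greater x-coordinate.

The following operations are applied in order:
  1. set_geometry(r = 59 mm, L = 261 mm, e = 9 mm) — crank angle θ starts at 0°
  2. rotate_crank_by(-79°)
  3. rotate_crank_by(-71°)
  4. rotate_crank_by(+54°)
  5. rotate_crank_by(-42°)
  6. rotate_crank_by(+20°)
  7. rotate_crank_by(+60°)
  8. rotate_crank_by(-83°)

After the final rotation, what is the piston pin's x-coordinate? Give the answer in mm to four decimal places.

set_geometry: r = 59 mm, L = 261 mm, e = 9 mm; θ ← 0°
rotate_crank_by(-79°): θ ← 0° -79° = -79°
rotate_crank_by(-71°): θ ← -79° -71° = -150°
rotate_crank_by(+54°): θ ← -150° +54° = -96°
rotate_crank_by(-42°): θ ← -96° -42° = -138°
rotate_crank_by(+20°): θ ← -138° +20° = -118°
rotate_crank_by(+60°): θ ← -118° +60° = -58°
rotate_crank_by(-83°): θ ← -58° -83° = -141°
crank pin P = (r cos θ, r sin θ) = (-45.851612, -37.129903)
h = r sin θ − e = -37.129903 − 9 = -46.129903
x = r cos θ + √(L² − h²) = -45.851612 + √(68121.0 − 2127.9680) = -45.851612 + 256.891090 = 211.039478

211.0395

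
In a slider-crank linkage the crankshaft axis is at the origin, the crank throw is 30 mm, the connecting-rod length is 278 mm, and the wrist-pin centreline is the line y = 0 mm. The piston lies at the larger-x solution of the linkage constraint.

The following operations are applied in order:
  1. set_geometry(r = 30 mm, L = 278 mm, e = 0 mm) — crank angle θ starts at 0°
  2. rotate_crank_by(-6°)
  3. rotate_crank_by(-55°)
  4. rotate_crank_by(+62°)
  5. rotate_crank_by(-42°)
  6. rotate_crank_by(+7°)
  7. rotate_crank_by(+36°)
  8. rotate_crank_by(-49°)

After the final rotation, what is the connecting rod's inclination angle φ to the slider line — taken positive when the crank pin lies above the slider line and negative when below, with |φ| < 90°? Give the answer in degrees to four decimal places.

set_geometry: r = 30 mm, L = 278 mm, e = 0 mm; θ ← 0°
rotate_crank_by(-6°): θ ← 0° -6° = -6°
rotate_crank_by(-55°): θ ← -6° -55° = -61°
rotate_crank_by(+62°): θ ← -61° +62° = 1°
rotate_crank_by(-42°): θ ← 1° -42° = -41°
rotate_crank_by(+7°): θ ← -41° +7° = -34°
rotate_crank_by(+36°): θ ← -34° +36° = 2°
rotate_crank_by(-49°): θ ← 2° -49° = -47°
crank pin P = (r cos θ, r sin θ) = (20.459951, -21.940611)
h = r sin θ − e = -21.940611 − 0 = -21.940611
sin φ = h / L = -21.940611 / 278 = -0.07892306
φ = arcsin(-0.07892306) = -4.526666°

-4.5267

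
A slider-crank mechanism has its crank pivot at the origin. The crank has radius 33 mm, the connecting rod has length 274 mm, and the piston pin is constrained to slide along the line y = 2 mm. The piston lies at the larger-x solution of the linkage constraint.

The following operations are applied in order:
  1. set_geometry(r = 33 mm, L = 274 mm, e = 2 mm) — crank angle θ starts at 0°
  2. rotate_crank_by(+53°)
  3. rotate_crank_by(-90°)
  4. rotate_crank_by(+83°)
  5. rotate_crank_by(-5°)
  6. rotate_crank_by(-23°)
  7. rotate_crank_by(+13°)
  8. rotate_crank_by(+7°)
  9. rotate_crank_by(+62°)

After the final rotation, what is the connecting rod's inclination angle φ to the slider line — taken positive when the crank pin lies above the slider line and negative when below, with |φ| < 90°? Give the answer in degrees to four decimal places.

set_geometry: r = 33 mm, L = 274 mm, e = 2 mm; θ ← 0°
rotate_crank_by(+53°): θ ← 0° +53° = 53°
rotate_crank_by(-90°): θ ← 53° -90° = -37°
rotate_crank_by(+83°): θ ← -37° +83° = 46°
rotate_crank_by(-5°): θ ← 46° -5° = 41°
rotate_crank_by(-23°): θ ← 41° -23° = 18°
rotate_crank_by(+13°): θ ← 18° +13° = 31°
rotate_crank_by(+7°): θ ← 31° +7° = 38°
rotate_crank_by(+62°): θ ← 38° +62° = 100°
crank pin P = (r cos θ, r sin θ) = (-5.730390, 32.498656)
h = r sin θ − e = 32.498656 − 2 = 30.498656
sin φ = h / L = 30.498656 / 274 = 0.11130896
φ = arcsin(0.11130896) = 6.390777°

6.3908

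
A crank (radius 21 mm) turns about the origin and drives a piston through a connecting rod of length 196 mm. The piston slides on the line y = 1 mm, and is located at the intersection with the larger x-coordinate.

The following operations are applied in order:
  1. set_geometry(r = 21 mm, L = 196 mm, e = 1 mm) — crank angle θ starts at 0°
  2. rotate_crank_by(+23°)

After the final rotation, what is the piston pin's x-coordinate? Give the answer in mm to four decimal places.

215.1981

set_geometry: r = 21 mm, L = 196 mm, e = 1 mm; θ ← 0°
rotate_crank_by(+23°): θ ← 0° +23° = 23°
crank pin P = (r cos θ, r sin θ) = (19.330602, 8.205354)
h = r sin θ − e = 8.205354 − 1 = 7.205354
x = r cos θ + √(L² − h²) = 19.330602 + √(38416.0 − 51.9171) = 19.330602 + 195.867514 = 215.198116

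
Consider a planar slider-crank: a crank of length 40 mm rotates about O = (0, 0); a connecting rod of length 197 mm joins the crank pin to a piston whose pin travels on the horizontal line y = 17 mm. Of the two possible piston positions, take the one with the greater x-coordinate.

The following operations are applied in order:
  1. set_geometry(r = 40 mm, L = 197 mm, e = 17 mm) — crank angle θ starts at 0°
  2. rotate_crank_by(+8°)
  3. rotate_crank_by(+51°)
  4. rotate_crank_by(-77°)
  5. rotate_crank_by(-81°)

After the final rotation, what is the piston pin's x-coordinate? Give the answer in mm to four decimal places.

set_geometry: r = 40 mm, L = 197 mm, e = 17 mm; θ ← 0°
rotate_crank_by(+8°): θ ← 0° +8° = 8°
rotate_crank_by(+51°): θ ← 8° +51° = 59°
rotate_crank_by(-77°): θ ← 59° -77° = -18°
rotate_crank_by(-81°): θ ← -18° -81° = -99°
crank pin P = (r cos θ, r sin θ) = (-6.257379, -39.507534)
h = r sin θ − e = -39.507534 − 17 = -56.507534
x = r cos θ + √(L² − h²) = -6.257379 + √(38809.0 − 3193.1014) = -6.257379 + 188.721749 = 182.464371

182.4644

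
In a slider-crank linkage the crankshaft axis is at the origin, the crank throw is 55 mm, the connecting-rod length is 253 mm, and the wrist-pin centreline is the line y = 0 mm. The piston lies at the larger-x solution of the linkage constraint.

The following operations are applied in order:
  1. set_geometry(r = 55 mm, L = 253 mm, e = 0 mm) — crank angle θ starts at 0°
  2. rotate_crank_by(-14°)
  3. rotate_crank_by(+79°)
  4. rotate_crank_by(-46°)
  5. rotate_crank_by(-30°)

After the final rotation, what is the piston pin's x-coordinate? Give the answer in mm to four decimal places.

set_geometry: r = 55 mm, L = 253 mm, e = 0 mm; θ ← 0°
rotate_crank_by(-14°): θ ← 0° -14° = -14°
rotate_crank_by(+79°): θ ← -14° +79° = 65°
rotate_crank_by(-46°): θ ← 65° -46° = 19°
rotate_crank_by(-30°): θ ← 19° -30° = -11°
crank pin P = (r cos θ, r sin θ) = (53.989495, -10.494495)
h = r sin θ − e = -10.494495 − 0 = -10.494495
x = r cos θ + √(L² − h²) = 53.989495 + √(64009.0 − 110.1344) = 53.989495 + 252.782249 = 306.771744

306.7717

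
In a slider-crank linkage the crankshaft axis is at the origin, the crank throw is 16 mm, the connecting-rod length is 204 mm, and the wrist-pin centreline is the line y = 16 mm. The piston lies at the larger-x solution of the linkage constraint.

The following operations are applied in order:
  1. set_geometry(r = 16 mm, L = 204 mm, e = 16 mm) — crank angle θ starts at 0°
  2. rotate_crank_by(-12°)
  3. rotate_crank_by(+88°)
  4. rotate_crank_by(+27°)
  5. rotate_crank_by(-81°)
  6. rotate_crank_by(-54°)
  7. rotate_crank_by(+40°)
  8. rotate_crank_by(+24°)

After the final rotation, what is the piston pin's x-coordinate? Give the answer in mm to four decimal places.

set_geometry: r = 16 mm, L = 204 mm, e = 16 mm; θ ← 0°
rotate_crank_by(-12°): θ ← 0° -12° = -12°
rotate_crank_by(+88°): θ ← -12° +88° = 76°
rotate_crank_by(+27°): θ ← 76° +27° = 103°
rotate_crank_by(-81°): θ ← 103° -81° = 22°
rotate_crank_by(-54°): θ ← 22° -54° = -32°
rotate_crank_by(+40°): θ ← -32° +40° = 8°
rotate_crank_by(+24°): θ ← 8° +24° = 32°
crank pin P = (r cos θ, r sin θ) = (13.568770, 8.478708)
h = r sin θ − e = 8.478708 − 16 = -7.521292
x = r cos θ + √(L² − h²) = 13.568770 + √(41616.0 − 56.5698) = 13.568770 + 203.861301 = 217.430071

217.4301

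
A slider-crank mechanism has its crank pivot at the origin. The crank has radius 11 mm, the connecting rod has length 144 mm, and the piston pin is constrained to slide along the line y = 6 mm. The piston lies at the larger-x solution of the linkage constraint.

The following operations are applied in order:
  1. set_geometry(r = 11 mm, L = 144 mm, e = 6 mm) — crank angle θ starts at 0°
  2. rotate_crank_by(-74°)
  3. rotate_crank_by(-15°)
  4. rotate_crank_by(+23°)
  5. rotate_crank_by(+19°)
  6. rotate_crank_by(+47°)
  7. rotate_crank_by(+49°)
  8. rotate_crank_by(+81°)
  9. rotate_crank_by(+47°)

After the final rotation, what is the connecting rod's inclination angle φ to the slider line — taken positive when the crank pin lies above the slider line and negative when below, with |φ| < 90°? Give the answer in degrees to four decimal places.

set_geometry: r = 11 mm, L = 144 mm, e = 6 mm; θ ← 0°
rotate_crank_by(-74°): θ ← 0° -74° = -74°
rotate_crank_by(-15°): θ ← -74° -15° = -89°
rotate_crank_by(+23°): θ ← -89° +23° = -66°
rotate_crank_by(+19°): θ ← -66° +19° = -47°
rotate_crank_by(+47°): θ ← -47° +47° = 0°
rotate_crank_by(+49°): θ ← 0° +49° = 49°
rotate_crank_by(+81°): θ ← 49° +81° = 130°
rotate_crank_by(+47°): θ ← 130° +47° = 177°
crank pin P = (r cos θ, r sin θ) = (-10.984925, 0.575696)
h = r sin θ − e = 0.575696 − 6 = -5.424304
sin φ = h / L = -5.424304 / 144 = -0.03766878
φ = arcsin(-0.03766878) = -2.158773°

-2.1588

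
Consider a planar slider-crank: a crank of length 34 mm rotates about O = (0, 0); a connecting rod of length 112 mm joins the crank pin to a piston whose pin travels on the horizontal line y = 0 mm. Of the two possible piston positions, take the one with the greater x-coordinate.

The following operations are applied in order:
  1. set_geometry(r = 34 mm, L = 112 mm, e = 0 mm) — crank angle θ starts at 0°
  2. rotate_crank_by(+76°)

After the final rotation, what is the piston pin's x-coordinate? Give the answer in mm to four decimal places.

115.2564

set_geometry: r = 34 mm, L = 112 mm, e = 0 mm; θ ← 0°
rotate_crank_by(+76°): θ ← 0° +76° = 76°
crank pin P = (r cos θ, r sin θ) = (8.225344, 32.990055)
h = r sin θ − e = 32.990055 − 0 = 32.990055
x = r cos θ + √(L² − h²) = 8.225344 + √(12544.0 − 1088.3437) = 8.225344 + 107.031100 = 115.256444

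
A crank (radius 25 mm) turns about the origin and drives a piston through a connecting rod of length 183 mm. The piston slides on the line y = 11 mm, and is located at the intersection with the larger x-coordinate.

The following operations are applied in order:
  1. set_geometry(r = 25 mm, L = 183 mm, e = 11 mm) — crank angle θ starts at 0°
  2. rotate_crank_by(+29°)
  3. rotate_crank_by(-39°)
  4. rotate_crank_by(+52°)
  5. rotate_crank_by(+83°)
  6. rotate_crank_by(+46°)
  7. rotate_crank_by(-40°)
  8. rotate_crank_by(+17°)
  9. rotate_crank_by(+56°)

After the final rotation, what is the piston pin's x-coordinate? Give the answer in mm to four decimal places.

158.9329

set_geometry: r = 25 mm, L = 183 mm, e = 11 mm; θ ← 0°
rotate_crank_by(+29°): θ ← 0° +29° = 29°
rotate_crank_by(-39°): θ ← 29° -39° = -10°
rotate_crank_by(+52°): θ ← -10° +52° = 42°
rotate_crank_by(+83°): θ ← 42° +83° = 125°
rotate_crank_by(+46°): θ ← 125° +46° = 171°
rotate_crank_by(-40°): θ ← 171° -40° = 131°
rotate_crank_by(+17°): θ ← 131° +17° = 148°
rotate_crank_by(+56°): θ ← 148° +56° = 204°
crank pin P = (r cos θ, r sin θ) = (-22.838636, -10.168416)
h = r sin θ − e = -10.168416 − 11 = -21.168416
x = r cos θ + √(L² − h²) = -22.838636 + √(33489.0 − 448.1018) = -22.838636 + 181.771555 = 158.932918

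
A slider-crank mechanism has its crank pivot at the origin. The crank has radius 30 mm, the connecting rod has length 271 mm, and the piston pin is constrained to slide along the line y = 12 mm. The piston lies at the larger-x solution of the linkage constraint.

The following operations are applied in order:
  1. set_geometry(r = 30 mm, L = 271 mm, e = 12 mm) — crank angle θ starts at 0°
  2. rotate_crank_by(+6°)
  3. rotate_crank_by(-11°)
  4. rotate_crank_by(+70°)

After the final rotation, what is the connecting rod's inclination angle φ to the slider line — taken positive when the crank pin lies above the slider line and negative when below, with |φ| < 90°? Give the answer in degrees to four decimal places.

set_geometry: r = 30 mm, L = 271 mm, e = 12 mm; θ ← 0°
rotate_crank_by(+6°): θ ← 0° +6° = 6°
rotate_crank_by(-11°): θ ← 6° -11° = -5°
rotate_crank_by(+70°): θ ← -5° +70° = 65°
crank pin P = (r cos θ, r sin θ) = (12.678548, 27.189234)
h = r sin θ − e = 27.189234 − 12 = 15.189234
sin φ = h / L = 15.189234 / 271 = 0.05604883
φ = arcsin(0.05604883) = 3.213045°

3.2130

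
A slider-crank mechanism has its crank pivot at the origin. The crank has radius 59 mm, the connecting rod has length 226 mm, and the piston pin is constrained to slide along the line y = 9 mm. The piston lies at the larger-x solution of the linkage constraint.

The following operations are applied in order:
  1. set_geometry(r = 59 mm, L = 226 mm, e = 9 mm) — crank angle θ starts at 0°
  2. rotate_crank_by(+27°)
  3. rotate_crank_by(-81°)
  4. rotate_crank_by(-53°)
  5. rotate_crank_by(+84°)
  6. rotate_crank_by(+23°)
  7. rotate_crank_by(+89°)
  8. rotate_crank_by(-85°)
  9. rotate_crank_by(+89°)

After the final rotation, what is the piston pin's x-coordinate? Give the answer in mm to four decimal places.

217.3301

set_geometry: r = 59 mm, L = 226 mm, e = 9 mm; θ ← 0°
rotate_crank_by(+27°): θ ← 0° +27° = 27°
rotate_crank_by(-81°): θ ← 27° -81° = -54°
rotate_crank_by(-53°): θ ← -54° -53° = -107°
rotate_crank_by(+84°): θ ← -107° +84° = -23°
rotate_crank_by(+23°): θ ← -23° +23° = 0°
rotate_crank_by(+89°): θ ← 0° +89° = 89°
rotate_crank_by(-85°): θ ← 89° -85° = 4°
rotate_crank_by(+89°): θ ← 4° +89° = 93°
crank pin P = (r cos θ, r sin θ) = (-3.087821, 58.919143)
h = r sin θ − e = 58.919143 − 9 = 49.919143
x = r cos θ + √(L² − h²) = -3.087821 + √(51076.0 − 2491.9208) = -3.087821 + 220.417965 = 217.330143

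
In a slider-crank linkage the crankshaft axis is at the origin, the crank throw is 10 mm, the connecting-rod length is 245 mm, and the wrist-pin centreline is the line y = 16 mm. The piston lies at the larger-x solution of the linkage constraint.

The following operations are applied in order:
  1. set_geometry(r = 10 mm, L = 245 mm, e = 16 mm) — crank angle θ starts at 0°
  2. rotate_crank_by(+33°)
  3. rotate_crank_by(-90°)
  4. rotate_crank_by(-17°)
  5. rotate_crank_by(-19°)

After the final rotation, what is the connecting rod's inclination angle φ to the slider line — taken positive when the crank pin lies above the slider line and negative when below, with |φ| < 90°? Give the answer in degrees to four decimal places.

-6.0886

set_geometry: r = 10 mm, L = 245 mm, e = 16 mm; θ ← 0°
rotate_crank_by(+33°): θ ← 0° +33° = 33°
rotate_crank_by(-90°): θ ← 33° -90° = -57°
rotate_crank_by(-17°): θ ← -57° -17° = -74°
rotate_crank_by(-19°): θ ← -74° -19° = -93°
crank pin P = (r cos θ, r sin θ) = (-0.523360, -9.986295)
h = r sin θ − e = -9.986295 − 16 = -25.986295
sin φ = h / L = -25.986295 / 245 = -0.10606651
φ = arcsin(-0.10606651) = -6.088616°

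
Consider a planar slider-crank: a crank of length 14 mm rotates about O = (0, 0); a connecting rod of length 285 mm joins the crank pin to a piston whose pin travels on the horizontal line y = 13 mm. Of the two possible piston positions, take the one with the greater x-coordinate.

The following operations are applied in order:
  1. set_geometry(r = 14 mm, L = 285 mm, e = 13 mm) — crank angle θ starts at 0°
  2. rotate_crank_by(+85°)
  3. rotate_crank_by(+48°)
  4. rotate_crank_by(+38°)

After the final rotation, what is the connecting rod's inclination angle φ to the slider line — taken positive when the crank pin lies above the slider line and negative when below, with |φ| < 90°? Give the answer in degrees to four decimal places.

set_geometry: r = 14 mm, L = 285 mm, e = 13 mm; θ ← 0°
rotate_crank_by(+85°): θ ← 0° +85° = 85°
rotate_crank_by(+48°): θ ← 85° +48° = 133°
rotate_crank_by(+38°): θ ← 133° +38° = 171°
crank pin P = (r cos θ, r sin θ) = (-13.827637, 2.190083)
h = r sin θ − e = 2.190083 − 13 = -10.809917
sin φ = h / L = -10.809917 / 285 = -0.03792954
φ = arcsin(-0.03792954) = -2.173724°

-2.1737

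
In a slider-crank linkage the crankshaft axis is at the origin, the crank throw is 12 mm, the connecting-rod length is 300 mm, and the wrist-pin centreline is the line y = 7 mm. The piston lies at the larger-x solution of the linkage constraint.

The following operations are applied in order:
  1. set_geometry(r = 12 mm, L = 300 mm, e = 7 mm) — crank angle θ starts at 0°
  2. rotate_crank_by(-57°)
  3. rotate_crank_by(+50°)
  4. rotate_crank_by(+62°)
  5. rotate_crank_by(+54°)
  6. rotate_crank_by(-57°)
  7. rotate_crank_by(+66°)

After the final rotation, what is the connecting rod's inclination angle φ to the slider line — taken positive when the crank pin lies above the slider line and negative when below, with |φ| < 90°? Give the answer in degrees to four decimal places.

0.6867

set_geometry: r = 12 mm, L = 300 mm, e = 7 mm; θ ← 0°
rotate_crank_by(-57°): θ ← 0° -57° = -57°
rotate_crank_by(+50°): θ ← -57° +50° = -7°
rotate_crank_by(+62°): θ ← -7° +62° = 55°
rotate_crank_by(+54°): θ ← 55° +54° = 109°
rotate_crank_by(-57°): θ ← 109° -57° = 52°
rotate_crank_by(+66°): θ ← 52° +66° = 118°
crank pin P = (r cos θ, r sin θ) = (-5.633659, 10.595371)
h = r sin θ − e = 10.595371 − 7 = 3.595371
sin φ = h / L = 3.595371 / 300 = 0.01198457
φ = arcsin(0.01198457) = 0.686682°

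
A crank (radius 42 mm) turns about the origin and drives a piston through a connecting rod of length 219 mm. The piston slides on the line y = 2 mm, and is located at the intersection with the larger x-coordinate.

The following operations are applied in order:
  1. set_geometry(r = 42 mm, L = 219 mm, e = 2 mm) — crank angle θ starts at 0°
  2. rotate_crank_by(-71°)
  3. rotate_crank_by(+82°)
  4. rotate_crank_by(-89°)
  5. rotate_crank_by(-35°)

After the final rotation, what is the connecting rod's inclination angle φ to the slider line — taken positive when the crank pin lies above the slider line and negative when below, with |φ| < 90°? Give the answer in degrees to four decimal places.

-10.7001

set_geometry: r = 42 mm, L = 219 mm, e = 2 mm; θ ← 0°
rotate_crank_by(-71°): θ ← 0° -71° = -71°
rotate_crank_by(+82°): θ ← -71° +82° = 11°
rotate_crank_by(-89°): θ ← 11° -89° = -78°
rotate_crank_by(-35°): θ ← -78° -35° = -113°
crank pin P = (r cos θ, r sin θ) = (-16.410707, -38.661204)
h = r sin θ − e = -38.661204 − 2 = -40.661204
sin φ = h / L = -40.661204 / 219 = -0.18566760
φ = arcsin(-0.18566760) = -10.700057°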